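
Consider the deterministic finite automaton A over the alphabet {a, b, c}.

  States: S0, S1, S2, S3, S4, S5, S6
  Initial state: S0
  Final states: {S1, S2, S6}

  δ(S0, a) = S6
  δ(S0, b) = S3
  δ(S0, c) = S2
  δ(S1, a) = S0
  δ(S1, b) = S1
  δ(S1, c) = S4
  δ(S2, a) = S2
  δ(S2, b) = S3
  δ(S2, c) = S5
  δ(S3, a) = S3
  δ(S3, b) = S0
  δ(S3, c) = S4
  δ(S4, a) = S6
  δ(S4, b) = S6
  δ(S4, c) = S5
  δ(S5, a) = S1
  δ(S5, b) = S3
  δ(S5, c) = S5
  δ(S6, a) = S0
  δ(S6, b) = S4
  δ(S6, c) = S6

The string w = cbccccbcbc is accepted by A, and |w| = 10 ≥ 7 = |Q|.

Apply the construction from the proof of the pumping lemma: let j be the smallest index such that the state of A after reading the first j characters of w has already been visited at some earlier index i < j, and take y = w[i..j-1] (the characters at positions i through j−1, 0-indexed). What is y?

State sequence: S0 -c-> S2 -b-> S3 -c-> S4 -c-> S5 -c-> S5 -c-> S5 -b-> S3 -c-> S4 -b-> S6 -c-> S6
First repeat at step 5: S5 was already visited.

So i = 4, j = 5, giving x = w[0:4] = cbcc, y = w[4:5] = c, z = w[5:10] = cbcbc.
Check: |xy| = 5 ≤ 7 and |y| = 1 ≥ 1. Reading y takes A from S5 back to S5, so every xyⁱz is accepted.
The DFA has 7 states, so the proof of the pumping lemma guarantees a repeated state among the first 7+1 visited; the segment between the two visits is the pumpable y.

c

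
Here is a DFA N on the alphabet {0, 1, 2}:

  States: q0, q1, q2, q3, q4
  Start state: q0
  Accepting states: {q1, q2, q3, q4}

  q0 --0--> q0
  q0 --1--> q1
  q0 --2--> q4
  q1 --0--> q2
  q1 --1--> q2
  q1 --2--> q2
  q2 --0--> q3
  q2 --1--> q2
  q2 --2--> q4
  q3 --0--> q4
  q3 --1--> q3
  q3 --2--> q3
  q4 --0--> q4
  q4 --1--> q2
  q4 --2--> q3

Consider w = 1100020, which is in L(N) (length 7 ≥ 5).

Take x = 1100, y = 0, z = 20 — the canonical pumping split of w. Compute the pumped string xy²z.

11000020

xy^2z = 1100·0·0·20 = 11000020.
Reading y = 0 takes N from q4 back to q4, so after x·y·y the machine is still in q4, and z then leads to the accepting state q4. Hence 11000020 ∈ L(N).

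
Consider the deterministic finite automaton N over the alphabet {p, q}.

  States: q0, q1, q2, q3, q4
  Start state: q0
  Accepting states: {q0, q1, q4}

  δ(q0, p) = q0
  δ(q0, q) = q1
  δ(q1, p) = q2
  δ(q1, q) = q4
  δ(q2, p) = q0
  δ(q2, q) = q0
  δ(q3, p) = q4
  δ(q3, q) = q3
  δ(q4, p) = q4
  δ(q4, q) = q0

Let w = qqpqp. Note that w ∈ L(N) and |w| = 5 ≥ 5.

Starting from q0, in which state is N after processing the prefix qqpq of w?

q0

Run of N on the first 4 characters of w = q q p q:
  step 0: q0  (start)
  step 1: q1  (read q: q0→q1)
  step 2: q4  (read q: q1→q4)
  step 3: q4  (read p: q4→q4)
  step 4: q0  (read q: q4→q0)

After reading 4 characters, N is in state q0.
(This kind of state-tracing is the core of the pumping-lemma construction: with 5 states, pigeonhole forces a repeat within the first 5 steps.)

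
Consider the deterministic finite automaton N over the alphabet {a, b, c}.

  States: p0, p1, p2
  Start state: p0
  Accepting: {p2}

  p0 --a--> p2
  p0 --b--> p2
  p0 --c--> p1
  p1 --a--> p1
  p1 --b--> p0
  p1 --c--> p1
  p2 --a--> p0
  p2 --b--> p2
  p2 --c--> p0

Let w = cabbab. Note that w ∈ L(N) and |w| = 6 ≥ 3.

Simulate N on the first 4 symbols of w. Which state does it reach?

Run of N on the first 4 characters of w = c a b b:
  step 0: p0  (start)
  step 1: p1  (read c: p0→p1)
  step 2: p1  (read a: p1→p1)
  step 3: p0  (read b: p1→p0)
  step 4: p2  (read b: p0→p2)

After reading 4 characters, N is in state p2.

p2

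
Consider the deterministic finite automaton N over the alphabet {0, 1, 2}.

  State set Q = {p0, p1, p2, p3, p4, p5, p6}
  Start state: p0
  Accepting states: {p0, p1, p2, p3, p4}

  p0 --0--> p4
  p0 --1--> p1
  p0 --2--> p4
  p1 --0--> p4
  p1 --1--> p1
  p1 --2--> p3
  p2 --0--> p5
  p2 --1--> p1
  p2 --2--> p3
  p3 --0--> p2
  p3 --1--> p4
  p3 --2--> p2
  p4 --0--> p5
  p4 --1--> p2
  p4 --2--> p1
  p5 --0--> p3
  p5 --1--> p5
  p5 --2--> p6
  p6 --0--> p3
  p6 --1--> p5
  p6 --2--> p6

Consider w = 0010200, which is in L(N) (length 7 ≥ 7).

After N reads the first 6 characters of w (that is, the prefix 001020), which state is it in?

p5

State sequence: p0 -0-> p4 -0-> p5 -1-> p5 -0-> p3 -2-> p2 -0-> p5

After reading 6 characters, N is in state p5.
(This kind of state-tracing is the core of the pumping-lemma construction: with 7 states, pigeonhole forces a repeat within the first 7 steps.)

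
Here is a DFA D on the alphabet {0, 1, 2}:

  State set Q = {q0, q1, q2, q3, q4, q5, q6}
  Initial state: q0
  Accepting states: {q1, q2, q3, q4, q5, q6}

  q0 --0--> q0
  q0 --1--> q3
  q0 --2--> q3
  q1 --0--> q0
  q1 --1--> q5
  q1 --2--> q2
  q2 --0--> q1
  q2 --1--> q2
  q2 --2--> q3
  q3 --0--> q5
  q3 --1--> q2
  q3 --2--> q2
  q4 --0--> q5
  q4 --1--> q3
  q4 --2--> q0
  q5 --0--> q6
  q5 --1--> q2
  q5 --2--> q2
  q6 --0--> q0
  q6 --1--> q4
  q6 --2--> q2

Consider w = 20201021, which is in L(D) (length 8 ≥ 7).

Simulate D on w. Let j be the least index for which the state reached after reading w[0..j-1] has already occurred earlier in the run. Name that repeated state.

Run of D on w = 2 0 2 0 1 0 2 1:
  step 0: q0  (start)
  step 1: q3  (read 2: q0→q3)
  step 2: q5  (read 0: q3→q5)
  step 3: q2  (read 2: q5→q2)
  step 4: q1  (read 0: q2→q1)
  step 5: q5  (read 1: q1→q5)   ← first repeat (q5 seen earlier)
  step 6: q6  (read 0: q5→q6)
  step 7: q2  (read 2: q6→q2)
  step 8: q2  (read 1: q2→q2)

The earliest repeat is at step j = 5: D is in q5, which it already visited at step i = 2.
Pumping length from the standard proof: p = 7 (the number of states). The repeated state found above gives |xy| = j ≤ 7 and |y| = j − i ≥ 1.

q5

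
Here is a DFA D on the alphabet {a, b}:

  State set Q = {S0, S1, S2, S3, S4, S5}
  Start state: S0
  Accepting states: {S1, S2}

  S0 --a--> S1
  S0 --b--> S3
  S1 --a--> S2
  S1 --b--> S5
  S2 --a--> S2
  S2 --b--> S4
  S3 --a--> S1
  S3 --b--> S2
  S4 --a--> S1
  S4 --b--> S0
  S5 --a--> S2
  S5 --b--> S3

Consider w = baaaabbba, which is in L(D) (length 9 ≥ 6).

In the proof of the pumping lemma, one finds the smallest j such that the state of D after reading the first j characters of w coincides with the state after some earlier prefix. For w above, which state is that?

Run of D on w = b a a a a b b b a:
  step 0: S0  (start)
  step 1: S3  (read b: S0→S3)
  step 2: S1  (read a: S3→S1)
  step 3: S2  (read a: S1→S2)
  step 4: S2  (read a: S2→S2)   ← first repeat (S2 seen earlier)
  step 5: S2  (read a: S2→S2)
  step 6: S4  (read b: S2→S4)
  step 7: S0  (read b: S4→S0)
  step 8: S3  (read b: S0→S3)
  step 9: S1  (read a: S3→S1)

The earliest repeat is at step j = 4: D is in S2, which it already visited at step i = 3.

S2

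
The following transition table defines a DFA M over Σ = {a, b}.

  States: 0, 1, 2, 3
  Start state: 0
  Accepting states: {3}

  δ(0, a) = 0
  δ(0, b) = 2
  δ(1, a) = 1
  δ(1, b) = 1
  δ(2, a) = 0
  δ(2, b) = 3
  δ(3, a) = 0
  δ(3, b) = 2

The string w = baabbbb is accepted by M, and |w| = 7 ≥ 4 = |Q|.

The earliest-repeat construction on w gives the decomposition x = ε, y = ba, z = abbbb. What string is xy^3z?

bababaabbbb

xy^3z = ε·ba·ba·ba·abbbb = bababaabbbb.
Reading y = ba takes M from 0 back to 0, so after x·y·y·y the machine is still in 0, and z then leads to the accepting state 3. Hence bababaabbbb ∈ L(M).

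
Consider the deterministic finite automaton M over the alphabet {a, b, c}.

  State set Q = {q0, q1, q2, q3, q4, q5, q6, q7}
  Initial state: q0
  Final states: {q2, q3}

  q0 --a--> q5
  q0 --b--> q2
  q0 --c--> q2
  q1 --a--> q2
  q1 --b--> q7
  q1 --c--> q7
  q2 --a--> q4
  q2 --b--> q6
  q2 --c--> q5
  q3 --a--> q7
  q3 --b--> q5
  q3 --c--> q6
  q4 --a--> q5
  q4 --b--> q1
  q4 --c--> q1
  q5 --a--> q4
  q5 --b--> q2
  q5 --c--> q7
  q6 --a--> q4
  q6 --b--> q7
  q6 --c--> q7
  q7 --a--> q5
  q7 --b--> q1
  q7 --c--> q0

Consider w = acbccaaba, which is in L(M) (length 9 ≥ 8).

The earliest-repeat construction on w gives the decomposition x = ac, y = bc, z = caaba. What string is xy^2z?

xy^2z = ac·bc·bc·caaba = acbcbccaaba.
Reading y = bc takes M from q7 back to q7, so after x·y·y the machine is still in q7, and z then leads to the accepting state q2. Hence acbcbccaaba ∈ L(M).

acbcbccaaba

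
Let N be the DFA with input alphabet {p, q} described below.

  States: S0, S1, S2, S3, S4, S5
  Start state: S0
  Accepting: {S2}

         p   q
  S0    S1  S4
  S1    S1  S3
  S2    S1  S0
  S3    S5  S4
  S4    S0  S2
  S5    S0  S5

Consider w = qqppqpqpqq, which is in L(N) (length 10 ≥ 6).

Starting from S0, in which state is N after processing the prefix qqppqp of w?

S5

State sequence: S0 -q-> S4 -q-> S2 -p-> S1 -p-> S1 -q-> S3 -p-> S5

After reading 6 characters, N is in state S5.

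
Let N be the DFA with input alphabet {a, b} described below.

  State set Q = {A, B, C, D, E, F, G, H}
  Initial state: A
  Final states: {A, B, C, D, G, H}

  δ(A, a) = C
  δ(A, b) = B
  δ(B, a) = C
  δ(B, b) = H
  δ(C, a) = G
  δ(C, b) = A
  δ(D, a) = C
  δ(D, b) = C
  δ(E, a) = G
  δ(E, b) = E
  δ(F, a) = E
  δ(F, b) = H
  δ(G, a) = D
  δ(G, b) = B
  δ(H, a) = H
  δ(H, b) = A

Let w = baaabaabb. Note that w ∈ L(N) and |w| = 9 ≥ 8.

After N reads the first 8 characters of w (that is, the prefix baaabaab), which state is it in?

Run of N on the first 8 characters of w = b a a a b a a b:
  step 0: A  (start)
  step 1: B  (read b: A→B)
  step 2: C  (read a: B→C)
  step 3: G  (read a: C→G)
  step 4: D  (read a: G→D)
  step 5: C  (read b: D→C)
  step 6: G  (read a: C→G)
  step 7: D  (read a: G→D)
  step 8: C  (read b: D→C)

After reading 8 characters, N is in state C.

C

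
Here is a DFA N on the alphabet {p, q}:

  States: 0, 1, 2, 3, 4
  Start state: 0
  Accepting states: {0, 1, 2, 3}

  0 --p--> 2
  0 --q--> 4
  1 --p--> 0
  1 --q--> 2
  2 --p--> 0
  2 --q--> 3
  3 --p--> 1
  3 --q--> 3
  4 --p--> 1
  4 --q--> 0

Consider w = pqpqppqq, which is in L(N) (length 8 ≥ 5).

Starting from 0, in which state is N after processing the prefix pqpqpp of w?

State sequence: 0 -p-> 2 -q-> 3 -p-> 1 -q-> 2 -p-> 0 -p-> 2

After reading 6 characters, N is in state 2.

2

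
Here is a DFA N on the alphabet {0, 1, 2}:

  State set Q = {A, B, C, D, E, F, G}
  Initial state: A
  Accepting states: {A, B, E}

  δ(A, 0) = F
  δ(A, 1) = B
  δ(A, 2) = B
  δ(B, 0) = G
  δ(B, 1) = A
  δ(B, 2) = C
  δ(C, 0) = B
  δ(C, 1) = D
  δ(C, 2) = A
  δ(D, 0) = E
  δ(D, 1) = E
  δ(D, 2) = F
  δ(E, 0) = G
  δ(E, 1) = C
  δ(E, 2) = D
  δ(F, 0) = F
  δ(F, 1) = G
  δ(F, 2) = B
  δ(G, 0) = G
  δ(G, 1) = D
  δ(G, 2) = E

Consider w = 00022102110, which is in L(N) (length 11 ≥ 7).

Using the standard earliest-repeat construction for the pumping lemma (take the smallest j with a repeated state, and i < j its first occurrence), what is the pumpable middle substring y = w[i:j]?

Run of N on w = 0 0 0 2 2 1 0 2 1 1 0:
  step 0: A  (start)
  step 1: F  (read 0: A→F)
  step 2: F  (read 0: F→F)   ← first repeat (F seen earlier)
  step 3: F  (read 0: F→F)
  step 4: B  (read 2: F→B)
  step 5: C  (read 2: B→C)
  step 6: D  (read 1: C→D)
  step 7: E  (read 0: D→E)
  step 8: D  (read 2: E→D)
  step 9: E  (read 1: D→E)
  step 10: C  (read 1: E→C)
  step 11: B  (read 0: C→B)

So i = 1, j = 2, giving x = w[0:1] = 0, y = w[1:2] = 0, z = w[2:11] = 022102110.
Check: |xy| = 2 ≤ 7 and |y| = 1 ≥ 1. Reading y takes N from F back to F, so every xyⁱz is accepted.

0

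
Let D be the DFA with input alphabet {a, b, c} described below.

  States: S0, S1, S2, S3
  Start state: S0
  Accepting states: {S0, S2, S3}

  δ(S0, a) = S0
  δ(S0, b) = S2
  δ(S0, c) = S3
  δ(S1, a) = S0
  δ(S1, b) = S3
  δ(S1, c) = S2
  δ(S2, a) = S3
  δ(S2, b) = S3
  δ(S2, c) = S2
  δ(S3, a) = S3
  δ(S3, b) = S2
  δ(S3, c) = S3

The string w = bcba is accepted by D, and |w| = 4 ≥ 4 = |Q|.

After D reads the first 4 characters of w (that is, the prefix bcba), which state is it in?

Run of D on the first 4 characters of w = b c b a:
  step 0: S0  (start)
  step 1: S2  (read b: S0→S2)
  step 2: S2  (read c: S2→S2)
  step 3: S3  (read b: S2→S3)
  step 4: S3  (read a: S3→S3)

After reading 4 characters, D is in state S3.

S3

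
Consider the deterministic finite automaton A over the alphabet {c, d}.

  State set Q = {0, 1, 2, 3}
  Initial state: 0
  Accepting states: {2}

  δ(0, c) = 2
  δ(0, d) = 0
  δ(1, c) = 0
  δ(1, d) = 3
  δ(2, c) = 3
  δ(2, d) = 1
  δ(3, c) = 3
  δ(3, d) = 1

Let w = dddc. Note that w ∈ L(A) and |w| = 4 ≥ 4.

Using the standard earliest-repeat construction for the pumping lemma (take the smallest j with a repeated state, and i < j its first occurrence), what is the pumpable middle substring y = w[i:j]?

d

State sequence: 0 -d-> 0 -d-> 0 -d-> 0 -c-> 2
First repeat at step 1: 0 was already visited.

So i = 0, j = 1, giving x = w[0:0] = ε, y = w[0:1] = d, z = w[1:4] = ddc.
Check: |xy| = 1 ≤ 4 and |y| = 1 ≥ 1. Reading y takes A from 0 back to 0, so every xyⁱz is accepted.
With |Q| = 4, pigeonhole forces a state repeat no later than step 4; the substring read between the first and second visits to that state can be pumped.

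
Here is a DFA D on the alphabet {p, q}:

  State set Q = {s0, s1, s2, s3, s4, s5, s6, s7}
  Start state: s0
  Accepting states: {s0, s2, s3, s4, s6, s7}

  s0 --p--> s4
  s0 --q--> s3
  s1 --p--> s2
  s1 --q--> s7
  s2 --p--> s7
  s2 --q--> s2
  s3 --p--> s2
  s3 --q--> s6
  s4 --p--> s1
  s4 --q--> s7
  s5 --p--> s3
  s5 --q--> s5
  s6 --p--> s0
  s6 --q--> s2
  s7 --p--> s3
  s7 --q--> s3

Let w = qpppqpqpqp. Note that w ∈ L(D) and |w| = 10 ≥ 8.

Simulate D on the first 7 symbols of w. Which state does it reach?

s3

Run of D on the first 7 characters of w = q p p p q p q:
  step 0: s0  (start)
  step 1: s3  (read q: s0→s3)
  step 2: s2  (read p: s3→s2)
  step 3: s7  (read p: s2→s7)
  step 4: s3  (read p: s7→s3)
  step 5: s6  (read q: s3→s6)
  step 6: s0  (read p: s6→s0)
  step 7: s3  (read q: s0→s3)

After reading 7 characters, D is in state s3.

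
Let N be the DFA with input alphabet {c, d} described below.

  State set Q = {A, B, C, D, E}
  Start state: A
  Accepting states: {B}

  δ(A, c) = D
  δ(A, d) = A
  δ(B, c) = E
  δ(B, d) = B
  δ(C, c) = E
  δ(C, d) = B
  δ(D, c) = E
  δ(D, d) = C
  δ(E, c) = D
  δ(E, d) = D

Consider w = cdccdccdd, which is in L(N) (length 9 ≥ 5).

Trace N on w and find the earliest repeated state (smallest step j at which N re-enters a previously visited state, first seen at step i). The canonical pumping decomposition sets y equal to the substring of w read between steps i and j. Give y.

dcc

Run of N on w = c d c c d c c d d:
  step 0: A  (start)
  step 1: D  (read c: A→D)
  step 2: C  (read d: D→C)
  step 3: E  (read c: C→E)
  step 4: D  (read c: E→D)   ← first repeat (D seen earlier)
  step 5: C  (read d: D→C)
  step 6: E  (read c: C→E)
  step 7: D  (read c: E→D)
  step 8: C  (read d: D→C)
  step 9: B  (read d: C→B)

So i = 1, j = 4, giving x = w[0:1] = c, y = w[1:4] = dcc, z = w[4:9] = dccdd.
Check: |xy| = 4 ≤ 5 and |y| = 3 ≥ 1. Reading y takes N from D back to D, so every xyⁱz is accepted.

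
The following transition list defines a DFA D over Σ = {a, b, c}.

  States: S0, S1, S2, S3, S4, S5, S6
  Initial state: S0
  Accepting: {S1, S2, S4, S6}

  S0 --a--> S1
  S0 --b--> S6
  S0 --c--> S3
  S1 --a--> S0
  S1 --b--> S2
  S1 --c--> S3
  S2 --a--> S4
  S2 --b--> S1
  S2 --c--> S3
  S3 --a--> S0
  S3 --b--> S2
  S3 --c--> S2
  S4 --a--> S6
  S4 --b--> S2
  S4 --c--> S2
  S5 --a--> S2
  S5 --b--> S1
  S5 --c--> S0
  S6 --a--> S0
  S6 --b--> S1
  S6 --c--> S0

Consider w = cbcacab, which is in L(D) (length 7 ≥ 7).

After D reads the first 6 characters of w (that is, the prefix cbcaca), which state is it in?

S0

Run of D on the first 6 characters of w = c b c a c a:
  step 0: S0  (start)
  step 1: S3  (read c: S0→S3)
  step 2: S2  (read b: S3→S2)
  step 3: S3  (read c: S2→S3)
  step 4: S0  (read a: S3→S0)
  step 5: S3  (read c: S0→S3)
  step 6: S0  (read a: S3→S0)

After reading 6 characters, D is in state S0.
(This kind of state-tracing is the core of the pumping-lemma construction: with 7 states, pigeonhole forces a repeat within the first 7 steps.)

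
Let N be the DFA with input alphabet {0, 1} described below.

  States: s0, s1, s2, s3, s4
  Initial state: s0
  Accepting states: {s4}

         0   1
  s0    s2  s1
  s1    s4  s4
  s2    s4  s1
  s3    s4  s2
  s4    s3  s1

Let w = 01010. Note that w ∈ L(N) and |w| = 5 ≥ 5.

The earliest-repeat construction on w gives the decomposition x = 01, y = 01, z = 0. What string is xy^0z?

xy⁰z = xz = 01·0 = 010.
Reading y = 01 takes N from s1 back to s1, so after x the machine is still in s1, and z then leads to the accepting state s4. Hence 010 ∈ L(N).

010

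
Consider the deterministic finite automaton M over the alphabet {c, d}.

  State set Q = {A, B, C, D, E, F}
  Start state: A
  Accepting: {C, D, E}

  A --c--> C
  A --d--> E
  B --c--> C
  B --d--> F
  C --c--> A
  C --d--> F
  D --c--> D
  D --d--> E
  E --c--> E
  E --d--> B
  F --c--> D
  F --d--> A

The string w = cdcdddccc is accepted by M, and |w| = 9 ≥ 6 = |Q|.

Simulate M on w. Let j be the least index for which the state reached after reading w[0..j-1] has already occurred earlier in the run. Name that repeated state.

F

Run of M on w = c d c d d d c c c:
  step 0: A  (start)
  step 1: C  (read c: A→C)
  step 2: F  (read d: C→F)
  step 3: D  (read c: F→D)
  step 4: E  (read d: D→E)
  step 5: B  (read d: E→B)
  step 6: F  (read d: B→F)   ← first repeat (F seen earlier)
  step 7: D  (read c: F→D)
  step 8: D  (read c: D→D)
  step 9: D  (read c: D→D)

The earliest repeat is at step j = 6: M is in F, which it already visited at step i = 2.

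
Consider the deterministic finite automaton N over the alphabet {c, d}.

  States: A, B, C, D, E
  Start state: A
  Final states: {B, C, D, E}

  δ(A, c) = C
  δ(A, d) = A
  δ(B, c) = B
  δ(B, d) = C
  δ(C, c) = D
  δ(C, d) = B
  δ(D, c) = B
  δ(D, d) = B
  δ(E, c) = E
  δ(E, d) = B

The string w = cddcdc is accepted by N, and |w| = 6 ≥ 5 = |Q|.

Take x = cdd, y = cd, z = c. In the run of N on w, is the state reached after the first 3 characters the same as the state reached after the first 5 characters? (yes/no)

State sequence: A -c-> C -d-> B -d-> C -c-> D -d-> B

After x (step 3): C. After xy (step 5): B.
They differ (C ≠ B), so y is not a cycle from the state after x; this split is not the one the pumping-lemma construction produces, and pumping y need not keep the string in L(N).

no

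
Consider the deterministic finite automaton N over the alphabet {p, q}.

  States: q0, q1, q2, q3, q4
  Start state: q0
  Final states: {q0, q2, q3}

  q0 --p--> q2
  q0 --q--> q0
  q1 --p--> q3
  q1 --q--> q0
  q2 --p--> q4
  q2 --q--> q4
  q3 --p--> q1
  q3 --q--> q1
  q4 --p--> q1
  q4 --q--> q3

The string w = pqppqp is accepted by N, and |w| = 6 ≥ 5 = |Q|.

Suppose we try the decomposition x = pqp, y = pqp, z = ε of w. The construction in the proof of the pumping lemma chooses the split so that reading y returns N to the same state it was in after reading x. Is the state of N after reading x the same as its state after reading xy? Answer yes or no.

Run of N on the first 6 characters of w = p q p p q p:
  step 0: q0  (start)
  step 1: q2  (read p: q0→q2)
  step 2: q4  (read q: q2→q4)
  step 3: q1  (read p: q4→q1)
  step 4: q3  (read p: q1→q3)
  step 5: q1  (read q: q3→q1)
  step 6: q3  (read p: q1→q3)

After x (step 3): q1. After xy (step 6): q3.
They differ (q1 ≠ q3), so y is not a cycle from the state after x; this split is not the one the pumping-lemma construction produces, and pumping y need not keep the string in L(N).

no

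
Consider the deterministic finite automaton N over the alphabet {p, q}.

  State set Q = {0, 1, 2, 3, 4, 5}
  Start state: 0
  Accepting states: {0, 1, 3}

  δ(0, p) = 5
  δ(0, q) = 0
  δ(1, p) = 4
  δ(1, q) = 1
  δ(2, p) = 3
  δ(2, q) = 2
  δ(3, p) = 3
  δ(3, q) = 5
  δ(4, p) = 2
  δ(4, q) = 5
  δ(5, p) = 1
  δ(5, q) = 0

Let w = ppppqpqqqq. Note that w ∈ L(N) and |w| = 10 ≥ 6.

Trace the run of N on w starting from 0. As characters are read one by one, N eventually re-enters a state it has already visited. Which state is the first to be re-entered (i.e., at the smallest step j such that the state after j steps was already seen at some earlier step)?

2

State sequence: 0 -p-> 5 -p-> 1 -p-> 4 -p-> 2 -q-> 2 -p-> 3 -q-> 5 -q-> 0 -q-> 0 -q-> 0
First repeat at step 5: 2 was already visited.

The earliest repeat is at step j = 5: N is in 2, which it already visited at step i = 4.
Since N has 6 states, any run of length ≥ 6 visits 6+1 states, so by pigeonhole some state repeats within the first 6 steps — that repeat gives the pumpable loop.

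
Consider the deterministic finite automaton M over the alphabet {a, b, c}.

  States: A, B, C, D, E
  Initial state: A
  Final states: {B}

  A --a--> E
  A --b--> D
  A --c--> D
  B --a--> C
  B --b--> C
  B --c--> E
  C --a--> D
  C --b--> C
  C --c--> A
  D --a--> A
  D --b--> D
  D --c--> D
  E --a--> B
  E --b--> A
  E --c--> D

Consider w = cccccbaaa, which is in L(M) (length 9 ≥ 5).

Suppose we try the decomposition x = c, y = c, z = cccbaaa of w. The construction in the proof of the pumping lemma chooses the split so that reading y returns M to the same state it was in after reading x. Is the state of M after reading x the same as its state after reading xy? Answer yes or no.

yes

State sequence: A -c-> D -c-> D

After x (step 1): D. After xy (step 2): D.
They match, so y = c drives M around a cycle from D back to itself; pumping y any number of times keeps M in D before reading z, and xyⁱz ∈ L(M) for every i ≥ 0.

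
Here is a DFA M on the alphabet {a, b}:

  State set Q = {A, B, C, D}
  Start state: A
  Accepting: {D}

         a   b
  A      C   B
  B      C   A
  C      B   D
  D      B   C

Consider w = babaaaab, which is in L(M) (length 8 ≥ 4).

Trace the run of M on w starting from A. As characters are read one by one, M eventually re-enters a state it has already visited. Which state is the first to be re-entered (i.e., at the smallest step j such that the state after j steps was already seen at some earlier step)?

State sequence: A -b-> B -a-> C -b-> D -a-> B -a-> C -a-> B -a-> C -b-> D
First repeat at step 4: B was already visited.

The earliest repeat is at step j = 4: M is in B, which it already visited at step i = 1.
The DFA has 4 states, so the proof of the pumping lemma guarantees a repeated state among the first 4+1 visited; the segment between the two visits is the pumpable y.

B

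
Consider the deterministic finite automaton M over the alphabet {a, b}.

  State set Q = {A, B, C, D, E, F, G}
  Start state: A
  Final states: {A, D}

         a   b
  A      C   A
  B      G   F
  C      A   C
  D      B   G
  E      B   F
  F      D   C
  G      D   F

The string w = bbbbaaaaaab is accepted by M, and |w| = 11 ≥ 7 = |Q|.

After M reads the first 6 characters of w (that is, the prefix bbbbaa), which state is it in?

A

Run of M on the first 6 characters of w = b b b b a a:
  step 0: A  (start)
  step 1: A  (read b: A→A)
  step 2: A  (read b: A→A)
  step 3: A  (read b: A→A)
  step 4: A  (read b: A→A)
  step 5: C  (read a: A→C)
  step 6: A  (read a: C→A)

After reading 6 characters, M is in state A.
(This kind of state-tracing is the core of the pumping-lemma construction: with 7 states, pigeonhole forces a repeat within the first 7 steps.)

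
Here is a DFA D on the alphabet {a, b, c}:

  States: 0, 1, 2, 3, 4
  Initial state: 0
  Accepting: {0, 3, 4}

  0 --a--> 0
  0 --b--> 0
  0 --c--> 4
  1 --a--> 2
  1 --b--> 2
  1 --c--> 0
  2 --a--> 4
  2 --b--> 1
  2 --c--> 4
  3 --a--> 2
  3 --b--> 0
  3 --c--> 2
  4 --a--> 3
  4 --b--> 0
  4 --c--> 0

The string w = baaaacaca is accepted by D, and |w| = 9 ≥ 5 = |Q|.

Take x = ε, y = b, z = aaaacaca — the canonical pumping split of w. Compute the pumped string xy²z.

bbaaaacaca

xy^2z = ε·b·b·aaaacaca = bbaaaacaca.
Reading y = b takes D from 0 back to 0, so after x·y·y the machine is still in 0, and z then leads to the accepting state 4. Hence bbaaaacaca ∈ L(D).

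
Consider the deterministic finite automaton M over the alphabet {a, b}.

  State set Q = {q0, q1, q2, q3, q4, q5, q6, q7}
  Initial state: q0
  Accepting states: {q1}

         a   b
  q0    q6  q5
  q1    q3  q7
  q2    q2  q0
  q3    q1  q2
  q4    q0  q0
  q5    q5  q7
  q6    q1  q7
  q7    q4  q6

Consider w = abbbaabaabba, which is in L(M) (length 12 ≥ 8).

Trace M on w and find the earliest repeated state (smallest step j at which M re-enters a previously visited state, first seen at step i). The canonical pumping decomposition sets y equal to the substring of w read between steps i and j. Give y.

State sequence: q0 -a-> q6 -b-> q7 -b-> q6 -b-> q7 -a-> q4 -a-> q0 -b-> q5 -a-> q5 -a-> q5 -b-> q7 -b-> q6 -a-> q1
First repeat at step 3: q6 was already visited.

So i = 1, j = 3, giving x = w[0:1] = a, y = w[1:3] = bb, z = w[3:12] = baabaabba.
Check: |xy| = 3 ≤ 8 and |y| = 2 ≥ 1. Reading y takes M from q6 back to q6, so every xyⁱz is accepted.

bb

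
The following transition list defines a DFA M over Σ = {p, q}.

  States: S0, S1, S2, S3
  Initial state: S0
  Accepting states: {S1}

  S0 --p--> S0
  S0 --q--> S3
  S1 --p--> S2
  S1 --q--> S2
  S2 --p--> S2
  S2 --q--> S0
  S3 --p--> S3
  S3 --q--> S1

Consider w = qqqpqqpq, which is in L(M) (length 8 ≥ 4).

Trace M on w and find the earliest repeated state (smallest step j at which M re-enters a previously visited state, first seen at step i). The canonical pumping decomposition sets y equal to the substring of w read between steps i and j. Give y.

Run of M on w = q q q p q q p q:
  step 0: S0  (start)
  step 1: S3  (read q: S0→S3)
  step 2: S1  (read q: S3→S1)
  step 3: S2  (read q: S1→S2)
  step 4: S2  (read p: S2→S2)   ← first repeat (S2 seen earlier)
  step 5: S0  (read q: S2→S0)
  step 6: S3  (read q: S0→S3)
  step 7: S3  (read p: S3→S3)
  step 8: S1  (read q: S3→S1)

So i = 3, j = 4, giving x = w[0:3] = qqq, y = w[3:4] = p, z = w[4:8] = qqpq.
Check: |xy| = 4 ≤ 4 and |y| = 1 ≥ 1. Reading y takes M from S2 back to S2, so every xyⁱz is accepted.

p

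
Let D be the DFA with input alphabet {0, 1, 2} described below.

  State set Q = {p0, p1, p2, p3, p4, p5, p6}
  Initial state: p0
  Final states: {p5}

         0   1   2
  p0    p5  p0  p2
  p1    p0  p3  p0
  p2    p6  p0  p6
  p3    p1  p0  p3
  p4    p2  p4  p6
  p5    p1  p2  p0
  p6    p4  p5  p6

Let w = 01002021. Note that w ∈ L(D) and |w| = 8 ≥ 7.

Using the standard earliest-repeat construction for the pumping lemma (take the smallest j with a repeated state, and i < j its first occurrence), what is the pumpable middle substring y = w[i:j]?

State sequence: p0 -0-> p5 -1-> p2 -0-> p6 -0-> p4 -2-> p6 -0-> p4 -2-> p6 -1-> p5
First repeat at step 5: p6 was already visited.

So i = 3, j = 5, giving x = w[0:3] = 010, y = w[3:5] = 02, z = w[5:8] = 021.
Check: |xy| = 5 ≤ 7 and |y| = 2 ≥ 1. Reading y takes D from p6 back to p6, so every xyⁱz is accepted.
Since D has 7 states, any run of length ≥ 7 visits 7+1 states, so by pigeonhole some state repeats within the first 7 steps — that repeat gives the pumpable loop.

02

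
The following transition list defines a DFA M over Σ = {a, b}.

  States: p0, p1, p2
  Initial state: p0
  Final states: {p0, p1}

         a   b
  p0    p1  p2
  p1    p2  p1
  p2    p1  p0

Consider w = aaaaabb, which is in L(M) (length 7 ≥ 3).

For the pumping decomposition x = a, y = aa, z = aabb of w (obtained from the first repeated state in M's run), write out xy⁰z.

aaabb

xy⁰z = xz = a·aabb = aaabb.
Reading y = aa takes M from p1 back to p1, so after x the machine is still in p1, and z then leads to the accepting state p1. Hence aaabb ∈ L(M).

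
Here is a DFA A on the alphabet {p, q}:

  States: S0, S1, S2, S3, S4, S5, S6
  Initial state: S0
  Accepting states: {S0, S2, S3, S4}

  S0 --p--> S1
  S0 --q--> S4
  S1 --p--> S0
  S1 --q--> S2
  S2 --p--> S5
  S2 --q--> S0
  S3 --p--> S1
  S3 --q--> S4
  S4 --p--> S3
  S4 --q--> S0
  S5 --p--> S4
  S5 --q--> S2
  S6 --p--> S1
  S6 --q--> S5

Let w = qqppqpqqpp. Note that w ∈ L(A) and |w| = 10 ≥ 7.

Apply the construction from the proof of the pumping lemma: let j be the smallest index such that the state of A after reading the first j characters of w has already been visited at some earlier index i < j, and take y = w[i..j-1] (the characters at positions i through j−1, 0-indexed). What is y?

Run of A on w = q q p p q p q q p p:
  step 0: S0  (start)
  step 1: S4  (read q: S0→S4)
  step 2: S0  (read q: S4→S0)   ← first repeat (S0 seen earlier)
  step 3: S1  (read p: S0→S1)
  step 4: S0  (read p: S1→S0)
  step 5: S4  (read q: S0→S4)
  step 6: S3  (read p: S4→S3)
  step 7: S4  (read q: S3→S4)
  step 8: S0  (read q: S4→S0)
  step 9: S1  (read p: S0→S1)
  step 10: S0  (read p: S1→S0)

So i = 0, j = 2, giving x = w[0:0] = ε, y = w[0:2] = qq, z = w[2:10] = ppqpqqpp.
Check: |xy| = 2 ≤ 7 and |y| = 2 ≥ 1. Reading y takes A from S0 back to S0, so every xyⁱz is accepted.

qq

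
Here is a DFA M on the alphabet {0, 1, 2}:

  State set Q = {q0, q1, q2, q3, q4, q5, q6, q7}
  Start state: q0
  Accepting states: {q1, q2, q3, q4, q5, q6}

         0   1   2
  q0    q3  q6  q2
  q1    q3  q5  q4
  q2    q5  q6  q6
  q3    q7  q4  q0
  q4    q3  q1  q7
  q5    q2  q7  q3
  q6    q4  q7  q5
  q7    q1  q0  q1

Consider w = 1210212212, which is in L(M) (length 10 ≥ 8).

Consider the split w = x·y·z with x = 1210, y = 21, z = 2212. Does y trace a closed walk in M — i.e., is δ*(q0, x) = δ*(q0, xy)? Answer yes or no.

State sequence: q0 -1-> q6 -2-> q5 -1-> q7 -0-> q1 -2-> q4 -1-> q1

After x (step 4): q1. After xy (step 6): q1.
They match, so y = 21 drives M around a cycle from q1 back to itself; pumping y any number of times keeps M in q1 before reading z, and xyⁱz ∈ L(M) for every i ≥ 0.

yes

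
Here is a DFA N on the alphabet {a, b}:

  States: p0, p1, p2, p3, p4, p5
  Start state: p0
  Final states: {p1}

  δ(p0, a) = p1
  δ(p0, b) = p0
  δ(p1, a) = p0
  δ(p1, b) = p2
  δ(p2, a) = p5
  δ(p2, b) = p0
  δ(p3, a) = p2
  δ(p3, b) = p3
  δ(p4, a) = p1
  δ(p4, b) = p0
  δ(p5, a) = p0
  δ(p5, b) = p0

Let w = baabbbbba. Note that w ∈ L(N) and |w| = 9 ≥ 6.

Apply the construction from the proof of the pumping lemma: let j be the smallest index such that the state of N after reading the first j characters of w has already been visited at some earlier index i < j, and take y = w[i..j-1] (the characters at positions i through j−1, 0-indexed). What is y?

Run of N on w = b a a b b b b b a:
  step 0: p0  (start)
  step 1: p0  (read b: p0→p0)   ← first repeat (p0 seen earlier)
  step 2: p1  (read a: p0→p1)
  step 3: p0  (read a: p1→p0)
  step 4: p0  (read b: p0→p0)
  step 5: p0  (read b: p0→p0)
  step 6: p0  (read b: p0→p0)
  step 7: p0  (read b: p0→p0)
  step 8: p0  (read b: p0→p0)
  step 9: p1  (read a: p0→p1)

So i = 0, j = 1, giving x = w[0:0] = ε, y = w[0:1] = b, z = w[1:9] = aabbbbba.
Check: |xy| = 1 ≤ 6 and |y| = 1 ≥ 1. Reading y takes N from p0 back to p0, so every xyⁱz is accepted.
Since N has 6 states, any run of length ≥ 6 visits 6+1 states, so by pigeonhole some state repeats within the first 6 steps — that repeat gives the pumpable loop.

b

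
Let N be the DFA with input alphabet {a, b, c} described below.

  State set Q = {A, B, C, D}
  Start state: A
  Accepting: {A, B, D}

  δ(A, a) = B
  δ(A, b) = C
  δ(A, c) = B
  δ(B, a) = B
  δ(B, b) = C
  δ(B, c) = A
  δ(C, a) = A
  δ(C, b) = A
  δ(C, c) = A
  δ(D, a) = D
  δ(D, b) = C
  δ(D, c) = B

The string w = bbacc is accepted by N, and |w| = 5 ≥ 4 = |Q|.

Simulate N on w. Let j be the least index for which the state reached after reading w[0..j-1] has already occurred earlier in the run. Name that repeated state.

A

Run of N on w = b b a c c:
  step 0: A  (start)
  step 1: C  (read b: A→C)
  step 2: A  (read b: C→A)   ← first repeat (A seen earlier)
  step 3: B  (read a: A→B)
  step 4: A  (read c: B→A)
  step 5: B  (read c: A→B)

The earliest repeat is at step j = 2: N is in A, which it already visited at step i = 0.
The DFA has 4 states, so the proof of the pumping lemma guarantees a repeated state among the first 4+1 visited; the segment between the two visits is the pumpable y.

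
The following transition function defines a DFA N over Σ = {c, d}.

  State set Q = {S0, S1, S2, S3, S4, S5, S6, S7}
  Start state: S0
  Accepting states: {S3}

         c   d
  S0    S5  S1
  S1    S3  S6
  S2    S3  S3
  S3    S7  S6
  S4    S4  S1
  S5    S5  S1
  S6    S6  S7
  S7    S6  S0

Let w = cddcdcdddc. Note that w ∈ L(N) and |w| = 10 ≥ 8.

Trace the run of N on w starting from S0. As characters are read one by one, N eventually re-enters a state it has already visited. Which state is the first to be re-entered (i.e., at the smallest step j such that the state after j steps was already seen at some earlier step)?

S6

Run of N on w = c d d c d c d d d c:
  step 0: S0  (start)
  step 1: S5  (read c: S0→S5)
  step 2: S1  (read d: S5→S1)
  step 3: S6  (read d: S1→S6)
  step 4: S6  (read c: S6→S6)   ← first repeat (S6 seen earlier)
  step 5: S7  (read d: S6→S7)
  step 6: S6  (read c: S7→S6)
  step 7: S7  (read d: S6→S7)
  step 8: S0  (read d: S7→S0)
  step 9: S1  (read d: S0→S1)
  step 10: S3  (read c: S1→S3)

The earliest repeat is at step j = 4: N is in S6, which it already visited at step i = 3.
Since N has 8 states, any run of length ≥ 8 visits 8+1 states, so by pigeonhole some state repeats within the first 8 steps — that repeat gives the pumpable loop.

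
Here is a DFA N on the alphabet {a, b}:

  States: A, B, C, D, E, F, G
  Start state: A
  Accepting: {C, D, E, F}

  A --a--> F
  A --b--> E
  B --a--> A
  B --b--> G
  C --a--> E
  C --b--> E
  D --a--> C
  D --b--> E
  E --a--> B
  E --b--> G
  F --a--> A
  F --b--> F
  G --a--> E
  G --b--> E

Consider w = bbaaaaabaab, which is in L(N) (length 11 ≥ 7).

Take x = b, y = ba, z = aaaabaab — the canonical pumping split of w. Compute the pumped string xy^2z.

bbabaaaaabaab

xy^2z = b·ba·ba·aaaabaab = bbabaaaaabaab.
Reading y = ba takes N from E back to E, so after x·y·y the machine is still in E, and z then leads to the accepting state E. Hence bbabaaaaabaab ∈ L(N).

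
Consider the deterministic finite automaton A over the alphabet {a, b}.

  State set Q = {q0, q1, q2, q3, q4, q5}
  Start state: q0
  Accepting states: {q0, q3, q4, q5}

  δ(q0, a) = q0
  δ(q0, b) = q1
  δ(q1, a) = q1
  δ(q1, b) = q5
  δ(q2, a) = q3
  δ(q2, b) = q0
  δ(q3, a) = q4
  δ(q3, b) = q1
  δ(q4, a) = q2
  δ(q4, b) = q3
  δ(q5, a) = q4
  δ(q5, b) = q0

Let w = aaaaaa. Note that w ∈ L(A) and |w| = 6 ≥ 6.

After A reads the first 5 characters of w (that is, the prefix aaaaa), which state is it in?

State sequence: q0 -a-> q0 -a-> q0 -a-> q0 -a-> q0 -a-> q0

After reading 5 characters, A is in state q0.
(This kind of state-tracing is the core of the pumping-lemma construction: with 6 states, pigeonhole forces a repeat within the first 6 steps.)

q0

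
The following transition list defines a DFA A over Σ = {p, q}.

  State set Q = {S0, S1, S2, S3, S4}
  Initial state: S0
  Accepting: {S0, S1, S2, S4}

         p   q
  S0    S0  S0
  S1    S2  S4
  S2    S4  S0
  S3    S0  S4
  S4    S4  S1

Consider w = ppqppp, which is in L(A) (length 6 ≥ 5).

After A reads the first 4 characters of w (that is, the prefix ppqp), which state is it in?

State sequence: S0 -p-> S0 -p-> S0 -q-> S0 -p-> S0

After reading 4 characters, A is in state S0.
(This kind of state-tracing is the core of the pumping-lemma construction: with 5 states, pigeonhole forces a repeat within the first 5 steps.)

S0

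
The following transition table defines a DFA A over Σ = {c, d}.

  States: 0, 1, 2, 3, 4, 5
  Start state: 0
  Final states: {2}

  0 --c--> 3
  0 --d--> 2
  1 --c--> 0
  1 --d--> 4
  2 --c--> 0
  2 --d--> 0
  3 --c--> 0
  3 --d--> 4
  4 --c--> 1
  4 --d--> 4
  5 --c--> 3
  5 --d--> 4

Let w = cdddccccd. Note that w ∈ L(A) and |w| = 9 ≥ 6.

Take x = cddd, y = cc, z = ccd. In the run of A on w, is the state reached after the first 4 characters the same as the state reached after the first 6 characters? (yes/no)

no

Run of A on the first 6 characters of w = c d d d c c:
  step 0: 0  (start)
  step 1: 3  (read c: 0→3)
  step 2: 4  (read d: 3→4)
  step 3: 4  (read d: 4→4)
  step 4: 4  (read d: 4→4)
  step 5: 1  (read c: 4→1)
  step 6: 0  (read c: 1→0)

After x (step 4): 4. After xy (step 6): 0.
They differ (4 ≠ 0), so y is not a cycle from the state after x; this split is not the one the pumping-lemma construction produces, and pumping y need not keep the string in L(A).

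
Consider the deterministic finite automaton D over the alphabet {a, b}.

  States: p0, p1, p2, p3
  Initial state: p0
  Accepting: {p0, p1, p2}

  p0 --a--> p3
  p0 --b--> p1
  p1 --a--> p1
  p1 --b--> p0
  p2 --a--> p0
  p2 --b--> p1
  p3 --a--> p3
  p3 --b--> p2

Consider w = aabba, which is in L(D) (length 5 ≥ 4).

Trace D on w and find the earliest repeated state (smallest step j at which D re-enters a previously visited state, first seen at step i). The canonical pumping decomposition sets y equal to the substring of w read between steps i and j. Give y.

Run of D on w = a a b b a:
  step 0: p0  (start)
  step 1: p3  (read a: p0→p3)
  step 2: p3  (read a: p3→p3)   ← first repeat (p3 seen earlier)
  step 3: p2  (read b: p3→p2)
  step 4: p1  (read b: p2→p1)
  step 5: p1  (read a: p1→p1)

So i = 1, j = 2, giving x = w[0:1] = a, y = w[1:2] = a, z = w[2:5] = bba.
Check: |xy| = 2 ≤ 4 and |y| = 1 ≥ 1. Reading y takes D from p3 back to p3, so every xyⁱz is accepted.

a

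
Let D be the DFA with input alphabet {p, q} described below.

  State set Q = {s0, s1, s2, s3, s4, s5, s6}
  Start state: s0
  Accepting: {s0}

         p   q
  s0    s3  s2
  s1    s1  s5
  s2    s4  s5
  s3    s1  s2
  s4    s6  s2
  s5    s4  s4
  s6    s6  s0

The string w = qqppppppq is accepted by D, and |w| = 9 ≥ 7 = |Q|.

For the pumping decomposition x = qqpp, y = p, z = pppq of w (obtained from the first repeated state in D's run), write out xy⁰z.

xy⁰z = xz = qqpp·pppq = qqpppppq.
Reading y = p takes D from s6 back to s6, so after x the machine is still in s6, and z then leads to the accepting state s0. Hence qqpppppq ∈ L(D).

qqpppppq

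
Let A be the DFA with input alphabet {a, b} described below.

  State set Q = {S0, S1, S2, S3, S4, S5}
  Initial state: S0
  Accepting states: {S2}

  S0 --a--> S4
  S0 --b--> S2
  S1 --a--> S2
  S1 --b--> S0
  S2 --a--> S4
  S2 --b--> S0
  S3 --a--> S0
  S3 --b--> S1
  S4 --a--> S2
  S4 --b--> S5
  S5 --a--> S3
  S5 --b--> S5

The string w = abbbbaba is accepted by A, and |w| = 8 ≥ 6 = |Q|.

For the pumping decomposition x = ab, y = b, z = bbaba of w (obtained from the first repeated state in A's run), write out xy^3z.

xy^3z = ab·b·b·b·bbaba = abbbbbbaba.
Reading y = b takes A from S5 back to S5, so after x·y·y·y the machine is still in S5, and z then leads to the accepting state S2. Hence abbbbbbaba ∈ L(A).

abbbbbbaba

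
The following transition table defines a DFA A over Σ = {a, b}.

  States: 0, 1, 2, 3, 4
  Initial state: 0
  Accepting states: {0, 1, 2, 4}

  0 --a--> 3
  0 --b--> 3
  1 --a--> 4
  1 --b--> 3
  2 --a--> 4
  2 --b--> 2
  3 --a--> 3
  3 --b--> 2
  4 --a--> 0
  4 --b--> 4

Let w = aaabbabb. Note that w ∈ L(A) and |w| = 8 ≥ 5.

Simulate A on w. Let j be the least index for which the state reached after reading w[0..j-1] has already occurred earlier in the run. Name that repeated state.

State sequence: 0 -a-> 3 -a-> 3 -a-> 3 -b-> 2 -b-> 2 -a-> 4 -b-> 4 -b-> 4
First repeat at step 2: 3 was already visited.

The earliest repeat is at step j = 2: A is in 3, which it already visited at step i = 1.
With |Q| = 5, pigeonhole forces a state repeat no later than step 5; the substring read between the first and second visits to that state can be pumped.

3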